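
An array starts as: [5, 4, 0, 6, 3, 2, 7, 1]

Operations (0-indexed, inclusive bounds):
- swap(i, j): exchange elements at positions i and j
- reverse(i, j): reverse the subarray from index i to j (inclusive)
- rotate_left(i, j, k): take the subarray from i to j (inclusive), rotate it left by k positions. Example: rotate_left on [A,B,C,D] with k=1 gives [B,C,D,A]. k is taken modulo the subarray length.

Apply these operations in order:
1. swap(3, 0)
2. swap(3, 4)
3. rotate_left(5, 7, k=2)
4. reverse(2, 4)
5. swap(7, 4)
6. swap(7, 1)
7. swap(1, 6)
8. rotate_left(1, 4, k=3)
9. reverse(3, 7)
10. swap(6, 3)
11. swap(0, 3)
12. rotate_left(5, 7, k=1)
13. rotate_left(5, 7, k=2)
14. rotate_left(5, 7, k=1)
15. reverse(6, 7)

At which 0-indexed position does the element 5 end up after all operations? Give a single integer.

Answer: 7

Derivation:
After 1 (swap(3, 0)): [6, 4, 0, 5, 3, 2, 7, 1]
After 2 (swap(3, 4)): [6, 4, 0, 3, 5, 2, 7, 1]
After 3 (rotate_left(5, 7, k=2)): [6, 4, 0, 3, 5, 1, 2, 7]
After 4 (reverse(2, 4)): [6, 4, 5, 3, 0, 1, 2, 7]
After 5 (swap(7, 4)): [6, 4, 5, 3, 7, 1, 2, 0]
After 6 (swap(7, 1)): [6, 0, 5, 3, 7, 1, 2, 4]
After 7 (swap(1, 6)): [6, 2, 5, 3, 7, 1, 0, 4]
After 8 (rotate_left(1, 4, k=3)): [6, 7, 2, 5, 3, 1, 0, 4]
After 9 (reverse(3, 7)): [6, 7, 2, 4, 0, 1, 3, 5]
After 10 (swap(6, 3)): [6, 7, 2, 3, 0, 1, 4, 5]
After 11 (swap(0, 3)): [3, 7, 2, 6, 0, 1, 4, 5]
After 12 (rotate_left(5, 7, k=1)): [3, 7, 2, 6, 0, 4, 5, 1]
After 13 (rotate_left(5, 7, k=2)): [3, 7, 2, 6, 0, 1, 4, 5]
After 14 (rotate_left(5, 7, k=1)): [3, 7, 2, 6, 0, 4, 5, 1]
After 15 (reverse(6, 7)): [3, 7, 2, 6, 0, 4, 1, 5]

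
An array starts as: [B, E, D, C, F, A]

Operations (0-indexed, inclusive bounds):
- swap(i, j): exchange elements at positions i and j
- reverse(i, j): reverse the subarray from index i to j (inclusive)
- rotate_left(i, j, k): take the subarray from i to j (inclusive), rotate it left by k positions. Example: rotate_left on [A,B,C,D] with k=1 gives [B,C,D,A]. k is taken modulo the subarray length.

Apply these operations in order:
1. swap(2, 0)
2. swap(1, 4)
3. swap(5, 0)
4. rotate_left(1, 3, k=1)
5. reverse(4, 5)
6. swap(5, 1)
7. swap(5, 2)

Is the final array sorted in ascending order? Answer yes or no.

After 1 (swap(2, 0)): [D, E, B, C, F, A]
After 2 (swap(1, 4)): [D, F, B, C, E, A]
After 3 (swap(5, 0)): [A, F, B, C, E, D]
After 4 (rotate_left(1, 3, k=1)): [A, B, C, F, E, D]
After 5 (reverse(4, 5)): [A, B, C, F, D, E]
After 6 (swap(5, 1)): [A, E, C, F, D, B]
After 7 (swap(5, 2)): [A, E, B, F, D, C]

Answer: no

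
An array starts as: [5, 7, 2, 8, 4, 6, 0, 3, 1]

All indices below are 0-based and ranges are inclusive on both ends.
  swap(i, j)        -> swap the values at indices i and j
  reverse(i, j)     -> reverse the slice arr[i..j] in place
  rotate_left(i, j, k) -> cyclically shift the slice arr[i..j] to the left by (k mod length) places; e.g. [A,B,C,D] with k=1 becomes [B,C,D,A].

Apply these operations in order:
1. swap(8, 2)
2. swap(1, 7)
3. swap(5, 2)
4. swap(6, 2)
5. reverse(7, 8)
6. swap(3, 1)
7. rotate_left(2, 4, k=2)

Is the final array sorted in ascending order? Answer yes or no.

After 1 (swap(8, 2)): [5, 7, 1, 8, 4, 6, 0, 3, 2]
After 2 (swap(1, 7)): [5, 3, 1, 8, 4, 6, 0, 7, 2]
After 3 (swap(5, 2)): [5, 3, 6, 8, 4, 1, 0, 7, 2]
After 4 (swap(6, 2)): [5, 3, 0, 8, 4, 1, 6, 7, 2]
After 5 (reverse(7, 8)): [5, 3, 0, 8, 4, 1, 6, 2, 7]
After 6 (swap(3, 1)): [5, 8, 0, 3, 4, 1, 6, 2, 7]
After 7 (rotate_left(2, 4, k=2)): [5, 8, 4, 0, 3, 1, 6, 2, 7]

Answer: no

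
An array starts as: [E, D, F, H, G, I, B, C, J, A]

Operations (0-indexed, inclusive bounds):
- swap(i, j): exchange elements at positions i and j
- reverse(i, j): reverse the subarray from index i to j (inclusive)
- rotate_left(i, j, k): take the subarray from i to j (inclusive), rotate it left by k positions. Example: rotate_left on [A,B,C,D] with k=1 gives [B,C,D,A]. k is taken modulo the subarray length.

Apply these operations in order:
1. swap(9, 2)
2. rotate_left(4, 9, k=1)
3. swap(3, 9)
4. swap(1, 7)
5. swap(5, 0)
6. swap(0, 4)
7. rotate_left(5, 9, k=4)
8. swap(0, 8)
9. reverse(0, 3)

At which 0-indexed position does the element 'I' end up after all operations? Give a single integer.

After 1 (swap(9, 2)): [E, D, A, H, G, I, B, C, J, F]
After 2 (rotate_left(4, 9, k=1)): [E, D, A, H, I, B, C, J, F, G]
After 3 (swap(3, 9)): [E, D, A, G, I, B, C, J, F, H]
After 4 (swap(1, 7)): [E, J, A, G, I, B, C, D, F, H]
After 5 (swap(5, 0)): [B, J, A, G, I, E, C, D, F, H]
After 6 (swap(0, 4)): [I, J, A, G, B, E, C, D, F, H]
After 7 (rotate_left(5, 9, k=4)): [I, J, A, G, B, H, E, C, D, F]
After 8 (swap(0, 8)): [D, J, A, G, B, H, E, C, I, F]
After 9 (reverse(0, 3)): [G, A, J, D, B, H, E, C, I, F]

Answer: 8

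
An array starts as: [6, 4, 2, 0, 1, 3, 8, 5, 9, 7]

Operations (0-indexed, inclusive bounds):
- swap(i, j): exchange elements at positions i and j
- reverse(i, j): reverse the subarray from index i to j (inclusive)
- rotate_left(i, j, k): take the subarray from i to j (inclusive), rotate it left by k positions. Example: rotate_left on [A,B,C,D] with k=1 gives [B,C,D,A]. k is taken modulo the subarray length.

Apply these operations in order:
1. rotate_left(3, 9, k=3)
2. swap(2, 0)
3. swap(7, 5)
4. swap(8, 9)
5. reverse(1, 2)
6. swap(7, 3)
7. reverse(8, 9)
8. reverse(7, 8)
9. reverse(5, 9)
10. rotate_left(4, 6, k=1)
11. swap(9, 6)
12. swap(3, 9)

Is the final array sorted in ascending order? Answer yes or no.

After 1 (rotate_left(3, 9, k=3)): [6, 4, 2, 8, 5, 9, 7, 0, 1, 3]
After 2 (swap(2, 0)): [2, 4, 6, 8, 5, 9, 7, 0, 1, 3]
After 3 (swap(7, 5)): [2, 4, 6, 8, 5, 0, 7, 9, 1, 3]
After 4 (swap(8, 9)): [2, 4, 6, 8, 5, 0, 7, 9, 3, 1]
After 5 (reverse(1, 2)): [2, 6, 4, 8, 5, 0, 7, 9, 3, 1]
After 6 (swap(7, 3)): [2, 6, 4, 9, 5, 0, 7, 8, 3, 1]
After 7 (reverse(8, 9)): [2, 6, 4, 9, 5, 0, 7, 8, 1, 3]
After 8 (reverse(7, 8)): [2, 6, 4, 9, 5, 0, 7, 1, 8, 3]
After 9 (reverse(5, 9)): [2, 6, 4, 9, 5, 3, 8, 1, 7, 0]
After 10 (rotate_left(4, 6, k=1)): [2, 6, 4, 9, 3, 8, 5, 1, 7, 0]
After 11 (swap(9, 6)): [2, 6, 4, 9, 3, 8, 0, 1, 7, 5]
After 12 (swap(3, 9)): [2, 6, 4, 5, 3, 8, 0, 1, 7, 9]

Answer: no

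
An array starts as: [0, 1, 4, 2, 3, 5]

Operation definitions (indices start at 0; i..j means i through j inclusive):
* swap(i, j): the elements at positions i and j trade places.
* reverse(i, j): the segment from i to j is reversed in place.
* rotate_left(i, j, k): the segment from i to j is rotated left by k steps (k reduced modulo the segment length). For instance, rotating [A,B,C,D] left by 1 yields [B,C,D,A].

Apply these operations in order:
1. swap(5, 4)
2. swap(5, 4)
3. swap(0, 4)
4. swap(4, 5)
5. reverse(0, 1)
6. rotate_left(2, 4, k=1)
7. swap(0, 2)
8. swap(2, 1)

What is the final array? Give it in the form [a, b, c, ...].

After 1 (swap(5, 4)): [0, 1, 4, 2, 5, 3]
After 2 (swap(5, 4)): [0, 1, 4, 2, 3, 5]
After 3 (swap(0, 4)): [3, 1, 4, 2, 0, 5]
After 4 (swap(4, 5)): [3, 1, 4, 2, 5, 0]
After 5 (reverse(0, 1)): [1, 3, 4, 2, 5, 0]
After 6 (rotate_left(2, 4, k=1)): [1, 3, 2, 5, 4, 0]
After 7 (swap(0, 2)): [2, 3, 1, 5, 4, 0]
After 8 (swap(2, 1)): [2, 1, 3, 5, 4, 0]

Answer: [2, 1, 3, 5, 4, 0]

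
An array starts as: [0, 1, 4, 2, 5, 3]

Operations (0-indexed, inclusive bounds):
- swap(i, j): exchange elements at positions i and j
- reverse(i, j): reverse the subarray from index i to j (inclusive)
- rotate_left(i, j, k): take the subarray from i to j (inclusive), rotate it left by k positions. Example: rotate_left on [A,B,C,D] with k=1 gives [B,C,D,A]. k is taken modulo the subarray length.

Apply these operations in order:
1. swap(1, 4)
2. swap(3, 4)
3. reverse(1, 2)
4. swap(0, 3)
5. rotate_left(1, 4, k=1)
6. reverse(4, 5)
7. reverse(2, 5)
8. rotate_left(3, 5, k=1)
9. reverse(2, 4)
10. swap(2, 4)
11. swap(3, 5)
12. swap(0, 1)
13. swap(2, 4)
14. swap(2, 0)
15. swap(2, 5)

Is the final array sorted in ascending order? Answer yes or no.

Answer: yes

Derivation:
After 1 (swap(1, 4)): [0, 5, 4, 2, 1, 3]
After 2 (swap(3, 4)): [0, 5, 4, 1, 2, 3]
After 3 (reverse(1, 2)): [0, 4, 5, 1, 2, 3]
After 4 (swap(0, 3)): [1, 4, 5, 0, 2, 3]
After 5 (rotate_left(1, 4, k=1)): [1, 5, 0, 2, 4, 3]
After 6 (reverse(4, 5)): [1, 5, 0, 2, 3, 4]
After 7 (reverse(2, 5)): [1, 5, 4, 3, 2, 0]
After 8 (rotate_left(3, 5, k=1)): [1, 5, 4, 2, 0, 3]
After 9 (reverse(2, 4)): [1, 5, 0, 2, 4, 3]
After 10 (swap(2, 4)): [1, 5, 4, 2, 0, 3]
After 11 (swap(3, 5)): [1, 5, 4, 3, 0, 2]
After 12 (swap(0, 1)): [5, 1, 4, 3, 0, 2]
After 13 (swap(2, 4)): [5, 1, 0, 3, 4, 2]
After 14 (swap(2, 0)): [0, 1, 5, 3, 4, 2]
After 15 (swap(2, 5)): [0, 1, 2, 3, 4, 5]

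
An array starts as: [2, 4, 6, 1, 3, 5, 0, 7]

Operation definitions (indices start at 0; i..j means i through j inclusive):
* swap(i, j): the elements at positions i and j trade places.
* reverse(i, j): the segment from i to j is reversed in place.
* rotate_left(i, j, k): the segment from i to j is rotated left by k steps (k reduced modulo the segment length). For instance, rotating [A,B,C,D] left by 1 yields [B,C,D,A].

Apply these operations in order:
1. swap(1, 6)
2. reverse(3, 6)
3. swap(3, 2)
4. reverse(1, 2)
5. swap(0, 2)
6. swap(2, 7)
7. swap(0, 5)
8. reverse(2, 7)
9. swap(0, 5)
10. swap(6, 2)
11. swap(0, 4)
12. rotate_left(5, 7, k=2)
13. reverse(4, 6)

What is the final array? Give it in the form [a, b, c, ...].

Answer: [0, 4, 6, 1, 3, 7, 5, 2]

Derivation:
After 1 (swap(1, 6)): [2, 0, 6, 1, 3, 5, 4, 7]
After 2 (reverse(3, 6)): [2, 0, 6, 4, 5, 3, 1, 7]
After 3 (swap(3, 2)): [2, 0, 4, 6, 5, 3, 1, 7]
After 4 (reverse(1, 2)): [2, 4, 0, 6, 5, 3, 1, 7]
After 5 (swap(0, 2)): [0, 4, 2, 6, 5, 3, 1, 7]
After 6 (swap(2, 7)): [0, 4, 7, 6, 5, 3, 1, 2]
After 7 (swap(0, 5)): [3, 4, 7, 6, 5, 0, 1, 2]
After 8 (reverse(2, 7)): [3, 4, 2, 1, 0, 5, 6, 7]
After 9 (swap(0, 5)): [5, 4, 2, 1, 0, 3, 6, 7]
After 10 (swap(6, 2)): [5, 4, 6, 1, 0, 3, 2, 7]
After 11 (swap(0, 4)): [0, 4, 6, 1, 5, 3, 2, 7]
After 12 (rotate_left(5, 7, k=2)): [0, 4, 6, 1, 5, 7, 3, 2]
After 13 (reverse(4, 6)): [0, 4, 6, 1, 3, 7, 5, 2]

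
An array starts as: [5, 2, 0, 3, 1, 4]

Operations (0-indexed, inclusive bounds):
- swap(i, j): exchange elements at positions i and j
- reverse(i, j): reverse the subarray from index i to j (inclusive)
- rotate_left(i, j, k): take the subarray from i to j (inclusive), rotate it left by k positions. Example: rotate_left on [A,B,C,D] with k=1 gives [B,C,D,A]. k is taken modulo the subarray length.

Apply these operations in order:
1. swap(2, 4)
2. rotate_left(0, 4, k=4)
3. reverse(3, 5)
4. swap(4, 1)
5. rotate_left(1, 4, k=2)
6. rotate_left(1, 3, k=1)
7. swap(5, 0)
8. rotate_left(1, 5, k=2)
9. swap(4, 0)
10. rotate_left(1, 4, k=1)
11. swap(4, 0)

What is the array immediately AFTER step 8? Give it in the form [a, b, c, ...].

After 1 (swap(2, 4)): [5, 2, 1, 3, 0, 4]
After 2 (rotate_left(0, 4, k=4)): [0, 5, 2, 1, 3, 4]
After 3 (reverse(3, 5)): [0, 5, 2, 4, 3, 1]
After 4 (swap(4, 1)): [0, 3, 2, 4, 5, 1]
After 5 (rotate_left(1, 4, k=2)): [0, 4, 5, 3, 2, 1]
After 6 (rotate_left(1, 3, k=1)): [0, 5, 3, 4, 2, 1]
After 7 (swap(5, 0)): [1, 5, 3, 4, 2, 0]
After 8 (rotate_left(1, 5, k=2)): [1, 4, 2, 0, 5, 3]

Answer: [1, 4, 2, 0, 5, 3]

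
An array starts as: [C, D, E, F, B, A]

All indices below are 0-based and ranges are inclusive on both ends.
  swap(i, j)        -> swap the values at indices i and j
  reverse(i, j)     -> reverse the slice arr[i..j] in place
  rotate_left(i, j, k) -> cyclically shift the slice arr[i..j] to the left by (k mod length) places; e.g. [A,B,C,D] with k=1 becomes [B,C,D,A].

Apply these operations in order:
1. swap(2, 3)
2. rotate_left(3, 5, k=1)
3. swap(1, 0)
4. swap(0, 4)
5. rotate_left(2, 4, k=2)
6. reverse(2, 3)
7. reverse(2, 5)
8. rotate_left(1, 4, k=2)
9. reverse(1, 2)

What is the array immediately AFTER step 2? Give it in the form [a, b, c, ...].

Answer: [C, D, F, B, A, E]

Derivation:
After 1 (swap(2, 3)): [C, D, F, E, B, A]
After 2 (rotate_left(3, 5, k=1)): [C, D, F, B, A, E]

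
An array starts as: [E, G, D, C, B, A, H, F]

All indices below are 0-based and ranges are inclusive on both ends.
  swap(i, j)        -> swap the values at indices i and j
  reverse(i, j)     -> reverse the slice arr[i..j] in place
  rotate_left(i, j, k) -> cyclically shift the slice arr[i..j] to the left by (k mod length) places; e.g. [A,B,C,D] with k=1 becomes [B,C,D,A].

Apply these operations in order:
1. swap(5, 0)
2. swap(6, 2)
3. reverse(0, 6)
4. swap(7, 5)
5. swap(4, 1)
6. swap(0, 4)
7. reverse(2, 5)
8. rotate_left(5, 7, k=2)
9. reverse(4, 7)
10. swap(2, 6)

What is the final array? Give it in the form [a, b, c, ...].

After 1 (swap(5, 0)): [A, G, D, C, B, E, H, F]
After 2 (swap(6, 2)): [A, G, H, C, B, E, D, F]
After 3 (reverse(0, 6)): [D, E, B, C, H, G, A, F]
After 4 (swap(7, 5)): [D, E, B, C, H, F, A, G]
After 5 (swap(4, 1)): [D, H, B, C, E, F, A, G]
After 6 (swap(0, 4)): [E, H, B, C, D, F, A, G]
After 7 (reverse(2, 5)): [E, H, F, D, C, B, A, G]
After 8 (rotate_left(5, 7, k=2)): [E, H, F, D, C, G, B, A]
After 9 (reverse(4, 7)): [E, H, F, D, A, B, G, C]
After 10 (swap(2, 6)): [E, H, G, D, A, B, F, C]

Answer: [E, H, G, D, A, B, F, C]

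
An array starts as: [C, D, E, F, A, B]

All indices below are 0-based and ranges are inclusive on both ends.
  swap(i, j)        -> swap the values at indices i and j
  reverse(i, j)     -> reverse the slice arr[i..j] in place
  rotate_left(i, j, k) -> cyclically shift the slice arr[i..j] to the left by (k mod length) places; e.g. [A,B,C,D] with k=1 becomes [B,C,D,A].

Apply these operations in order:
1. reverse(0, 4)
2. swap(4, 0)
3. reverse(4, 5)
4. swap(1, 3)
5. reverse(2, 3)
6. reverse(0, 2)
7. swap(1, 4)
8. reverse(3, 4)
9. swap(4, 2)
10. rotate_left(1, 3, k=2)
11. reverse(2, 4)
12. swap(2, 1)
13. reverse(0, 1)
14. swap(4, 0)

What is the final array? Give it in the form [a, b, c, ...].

After 1 (reverse(0, 4)): [A, F, E, D, C, B]
After 2 (swap(4, 0)): [C, F, E, D, A, B]
After 3 (reverse(4, 5)): [C, F, E, D, B, A]
After 4 (swap(1, 3)): [C, D, E, F, B, A]
After 5 (reverse(2, 3)): [C, D, F, E, B, A]
After 6 (reverse(0, 2)): [F, D, C, E, B, A]
After 7 (swap(1, 4)): [F, B, C, E, D, A]
After 8 (reverse(3, 4)): [F, B, C, D, E, A]
After 9 (swap(4, 2)): [F, B, E, D, C, A]
After 10 (rotate_left(1, 3, k=2)): [F, D, B, E, C, A]
After 11 (reverse(2, 4)): [F, D, C, E, B, A]
After 12 (swap(2, 1)): [F, C, D, E, B, A]
After 13 (reverse(0, 1)): [C, F, D, E, B, A]
After 14 (swap(4, 0)): [B, F, D, E, C, A]

Answer: [B, F, D, E, C, A]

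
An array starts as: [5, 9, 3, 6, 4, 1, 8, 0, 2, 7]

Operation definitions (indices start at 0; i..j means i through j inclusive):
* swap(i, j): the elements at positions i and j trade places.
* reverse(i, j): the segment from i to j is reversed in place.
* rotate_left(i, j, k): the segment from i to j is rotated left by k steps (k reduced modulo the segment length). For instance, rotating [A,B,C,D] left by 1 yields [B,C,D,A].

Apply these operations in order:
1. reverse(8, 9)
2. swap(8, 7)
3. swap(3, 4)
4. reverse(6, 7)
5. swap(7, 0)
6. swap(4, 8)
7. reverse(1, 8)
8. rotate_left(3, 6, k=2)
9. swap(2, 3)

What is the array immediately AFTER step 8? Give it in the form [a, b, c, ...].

After 1 (reverse(8, 9)): [5, 9, 3, 6, 4, 1, 8, 0, 7, 2]
After 2 (swap(8, 7)): [5, 9, 3, 6, 4, 1, 8, 7, 0, 2]
After 3 (swap(3, 4)): [5, 9, 3, 4, 6, 1, 8, 7, 0, 2]
After 4 (reverse(6, 7)): [5, 9, 3, 4, 6, 1, 7, 8, 0, 2]
After 5 (swap(7, 0)): [8, 9, 3, 4, 6, 1, 7, 5, 0, 2]
After 6 (swap(4, 8)): [8, 9, 3, 4, 0, 1, 7, 5, 6, 2]
After 7 (reverse(1, 8)): [8, 6, 5, 7, 1, 0, 4, 3, 9, 2]
After 8 (rotate_left(3, 6, k=2)): [8, 6, 5, 0, 4, 7, 1, 3, 9, 2]

Answer: [8, 6, 5, 0, 4, 7, 1, 3, 9, 2]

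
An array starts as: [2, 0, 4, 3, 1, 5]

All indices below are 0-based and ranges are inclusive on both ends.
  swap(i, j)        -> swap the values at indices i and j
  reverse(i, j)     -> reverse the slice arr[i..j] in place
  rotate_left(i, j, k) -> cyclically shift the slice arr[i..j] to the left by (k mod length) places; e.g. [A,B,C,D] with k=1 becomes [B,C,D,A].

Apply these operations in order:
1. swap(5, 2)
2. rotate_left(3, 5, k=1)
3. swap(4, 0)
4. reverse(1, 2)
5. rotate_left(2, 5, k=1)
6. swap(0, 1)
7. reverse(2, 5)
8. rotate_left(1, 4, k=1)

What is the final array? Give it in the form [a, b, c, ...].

Answer: [5, 0, 3, 2, 4, 1]

Derivation:
After 1 (swap(5, 2)): [2, 0, 5, 3, 1, 4]
After 2 (rotate_left(3, 5, k=1)): [2, 0, 5, 1, 4, 3]
After 3 (swap(4, 0)): [4, 0, 5, 1, 2, 3]
After 4 (reverse(1, 2)): [4, 5, 0, 1, 2, 3]
After 5 (rotate_left(2, 5, k=1)): [4, 5, 1, 2, 3, 0]
After 6 (swap(0, 1)): [5, 4, 1, 2, 3, 0]
After 7 (reverse(2, 5)): [5, 4, 0, 3, 2, 1]
After 8 (rotate_left(1, 4, k=1)): [5, 0, 3, 2, 4, 1]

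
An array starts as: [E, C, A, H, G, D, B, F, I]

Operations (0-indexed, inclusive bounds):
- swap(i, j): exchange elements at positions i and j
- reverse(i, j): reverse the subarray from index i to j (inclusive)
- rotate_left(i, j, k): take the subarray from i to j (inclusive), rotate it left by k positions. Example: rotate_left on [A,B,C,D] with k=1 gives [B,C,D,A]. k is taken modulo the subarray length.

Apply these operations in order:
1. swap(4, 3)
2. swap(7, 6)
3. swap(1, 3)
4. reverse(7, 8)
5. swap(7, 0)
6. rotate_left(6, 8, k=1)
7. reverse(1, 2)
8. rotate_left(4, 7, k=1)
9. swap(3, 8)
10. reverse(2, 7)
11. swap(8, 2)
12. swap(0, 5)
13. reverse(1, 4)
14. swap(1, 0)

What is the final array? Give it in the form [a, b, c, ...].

After 1 (swap(4, 3)): [E, C, A, G, H, D, B, F, I]
After 2 (swap(7, 6)): [E, C, A, G, H, D, F, B, I]
After 3 (swap(1, 3)): [E, G, A, C, H, D, F, B, I]
After 4 (reverse(7, 8)): [E, G, A, C, H, D, F, I, B]
After 5 (swap(7, 0)): [I, G, A, C, H, D, F, E, B]
After 6 (rotate_left(6, 8, k=1)): [I, G, A, C, H, D, E, B, F]
After 7 (reverse(1, 2)): [I, A, G, C, H, D, E, B, F]
After 8 (rotate_left(4, 7, k=1)): [I, A, G, C, D, E, B, H, F]
After 9 (swap(3, 8)): [I, A, G, F, D, E, B, H, C]
After 10 (reverse(2, 7)): [I, A, H, B, E, D, F, G, C]
After 11 (swap(8, 2)): [I, A, C, B, E, D, F, G, H]
After 12 (swap(0, 5)): [D, A, C, B, E, I, F, G, H]
After 13 (reverse(1, 4)): [D, E, B, C, A, I, F, G, H]
After 14 (swap(1, 0)): [E, D, B, C, A, I, F, G, H]

Answer: [E, D, B, C, A, I, F, G, H]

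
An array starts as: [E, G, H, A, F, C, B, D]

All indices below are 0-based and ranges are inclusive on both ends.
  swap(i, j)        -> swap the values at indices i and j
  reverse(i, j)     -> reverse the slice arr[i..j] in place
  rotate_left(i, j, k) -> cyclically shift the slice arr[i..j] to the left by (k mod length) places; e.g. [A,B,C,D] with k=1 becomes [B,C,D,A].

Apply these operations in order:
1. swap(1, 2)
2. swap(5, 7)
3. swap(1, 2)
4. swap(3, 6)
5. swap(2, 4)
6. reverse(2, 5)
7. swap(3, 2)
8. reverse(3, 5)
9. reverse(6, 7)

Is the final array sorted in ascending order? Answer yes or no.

After 1 (swap(1, 2)): [E, H, G, A, F, C, B, D]
After 2 (swap(5, 7)): [E, H, G, A, F, D, B, C]
After 3 (swap(1, 2)): [E, G, H, A, F, D, B, C]
After 4 (swap(3, 6)): [E, G, H, B, F, D, A, C]
After 5 (swap(2, 4)): [E, G, F, B, H, D, A, C]
After 6 (reverse(2, 5)): [E, G, D, H, B, F, A, C]
After 7 (swap(3, 2)): [E, G, H, D, B, F, A, C]
After 8 (reverse(3, 5)): [E, G, H, F, B, D, A, C]
After 9 (reverse(6, 7)): [E, G, H, F, B, D, C, A]

Answer: no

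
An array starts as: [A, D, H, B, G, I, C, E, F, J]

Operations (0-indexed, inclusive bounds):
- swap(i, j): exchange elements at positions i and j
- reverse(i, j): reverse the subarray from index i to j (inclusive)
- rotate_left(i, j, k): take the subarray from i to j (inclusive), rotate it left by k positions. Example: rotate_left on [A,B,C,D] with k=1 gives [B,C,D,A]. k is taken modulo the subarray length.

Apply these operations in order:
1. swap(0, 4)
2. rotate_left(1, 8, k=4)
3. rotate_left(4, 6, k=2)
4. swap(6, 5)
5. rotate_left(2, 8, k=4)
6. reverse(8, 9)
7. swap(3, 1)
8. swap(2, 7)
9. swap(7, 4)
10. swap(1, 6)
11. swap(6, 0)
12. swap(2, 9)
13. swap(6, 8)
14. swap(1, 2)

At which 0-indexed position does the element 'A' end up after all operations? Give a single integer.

After 1 (swap(0, 4)): [G, D, H, B, A, I, C, E, F, J]
After 2 (rotate_left(1, 8, k=4)): [G, I, C, E, F, D, H, B, A, J]
After 3 (rotate_left(4, 6, k=2)): [G, I, C, E, H, F, D, B, A, J]
After 4 (swap(6, 5)): [G, I, C, E, H, D, F, B, A, J]
After 5 (rotate_left(2, 8, k=4)): [G, I, F, B, A, C, E, H, D, J]
After 6 (reverse(8, 9)): [G, I, F, B, A, C, E, H, J, D]
After 7 (swap(3, 1)): [G, B, F, I, A, C, E, H, J, D]
After 8 (swap(2, 7)): [G, B, H, I, A, C, E, F, J, D]
After 9 (swap(7, 4)): [G, B, H, I, F, C, E, A, J, D]
After 10 (swap(1, 6)): [G, E, H, I, F, C, B, A, J, D]
After 11 (swap(6, 0)): [B, E, H, I, F, C, G, A, J, D]
After 12 (swap(2, 9)): [B, E, D, I, F, C, G, A, J, H]
After 13 (swap(6, 8)): [B, E, D, I, F, C, J, A, G, H]
After 14 (swap(1, 2)): [B, D, E, I, F, C, J, A, G, H]

Answer: 7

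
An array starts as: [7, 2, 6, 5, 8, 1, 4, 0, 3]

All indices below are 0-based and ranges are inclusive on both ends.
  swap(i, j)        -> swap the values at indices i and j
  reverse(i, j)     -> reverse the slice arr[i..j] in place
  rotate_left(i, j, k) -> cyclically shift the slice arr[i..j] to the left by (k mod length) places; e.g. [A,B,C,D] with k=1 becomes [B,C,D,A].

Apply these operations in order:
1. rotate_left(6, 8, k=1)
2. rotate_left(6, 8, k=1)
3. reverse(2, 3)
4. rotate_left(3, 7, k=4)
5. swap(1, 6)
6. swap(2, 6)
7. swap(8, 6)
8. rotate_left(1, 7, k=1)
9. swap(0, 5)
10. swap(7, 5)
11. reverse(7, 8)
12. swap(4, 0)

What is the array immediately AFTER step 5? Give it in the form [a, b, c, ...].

Answer: [7, 1, 5, 4, 6, 8, 2, 3, 0]

Derivation:
After 1 (rotate_left(6, 8, k=1)): [7, 2, 6, 5, 8, 1, 0, 3, 4]
After 2 (rotate_left(6, 8, k=1)): [7, 2, 6, 5, 8, 1, 3, 4, 0]
After 3 (reverse(2, 3)): [7, 2, 5, 6, 8, 1, 3, 4, 0]
After 4 (rotate_left(3, 7, k=4)): [7, 2, 5, 4, 6, 8, 1, 3, 0]
After 5 (swap(1, 6)): [7, 1, 5, 4, 6, 8, 2, 3, 0]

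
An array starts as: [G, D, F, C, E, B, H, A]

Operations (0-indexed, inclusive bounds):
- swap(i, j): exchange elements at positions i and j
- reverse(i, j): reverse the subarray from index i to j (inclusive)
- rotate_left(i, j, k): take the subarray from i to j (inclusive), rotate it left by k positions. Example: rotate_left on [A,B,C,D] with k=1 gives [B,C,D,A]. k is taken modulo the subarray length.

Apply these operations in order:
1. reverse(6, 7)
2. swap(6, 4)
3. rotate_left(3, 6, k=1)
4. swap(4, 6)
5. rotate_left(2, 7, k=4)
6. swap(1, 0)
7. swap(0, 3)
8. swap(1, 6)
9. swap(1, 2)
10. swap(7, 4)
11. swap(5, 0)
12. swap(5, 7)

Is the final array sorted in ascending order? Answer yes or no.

Answer: yes

Derivation:
After 1 (reverse(6, 7)): [G, D, F, C, E, B, A, H]
After 2 (swap(6, 4)): [G, D, F, C, A, B, E, H]
After 3 (rotate_left(3, 6, k=1)): [G, D, F, A, B, E, C, H]
After 4 (swap(4, 6)): [G, D, F, A, C, E, B, H]
After 5 (rotate_left(2, 7, k=4)): [G, D, B, H, F, A, C, E]
After 6 (swap(1, 0)): [D, G, B, H, F, A, C, E]
After 7 (swap(0, 3)): [H, G, B, D, F, A, C, E]
After 8 (swap(1, 6)): [H, C, B, D, F, A, G, E]
After 9 (swap(1, 2)): [H, B, C, D, F, A, G, E]
After 10 (swap(7, 4)): [H, B, C, D, E, A, G, F]
After 11 (swap(5, 0)): [A, B, C, D, E, H, G, F]
After 12 (swap(5, 7)): [A, B, C, D, E, F, G, H]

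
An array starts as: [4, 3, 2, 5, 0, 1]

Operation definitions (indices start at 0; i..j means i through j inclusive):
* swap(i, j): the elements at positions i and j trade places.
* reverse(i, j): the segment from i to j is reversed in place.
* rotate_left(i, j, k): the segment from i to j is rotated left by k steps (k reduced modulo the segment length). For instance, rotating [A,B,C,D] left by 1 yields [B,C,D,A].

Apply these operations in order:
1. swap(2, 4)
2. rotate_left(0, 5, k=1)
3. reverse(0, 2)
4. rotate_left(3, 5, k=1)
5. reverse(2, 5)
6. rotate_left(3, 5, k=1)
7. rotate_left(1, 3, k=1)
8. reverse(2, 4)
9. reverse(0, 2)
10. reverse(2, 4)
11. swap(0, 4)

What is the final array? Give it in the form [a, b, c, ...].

After 1 (swap(2, 4)): [4, 3, 0, 5, 2, 1]
After 2 (rotate_left(0, 5, k=1)): [3, 0, 5, 2, 1, 4]
After 3 (reverse(0, 2)): [5, 0, 3, 2, 1, 4]
After 4 (rotate_left(3, 5, k=1)): [5, 0, 3, 1, 4, 2]
After 5 (reverse(2, 5)): [5, 0, 2, 4, 1, 3]
After 6 (rotate_left(3, 5, k=1)): [5, 0, 2, 1, 3, 4]
After 7 (rotate_left(1, 3, k=1)): [5, 2, 1, 0, 3, 4]
After 8 (reverse(2, 4)): [5, 2, 3, 0, 1, 4]
After 9 (reverse(0, 2)): [3, 2, 5, 0, 1, 4]
After 10 (reverse(2, 4)): [3, 2, 1, 0, 5, 4]
After 11 (swap(0, 4)): [5, 2, 1, 0, 3, 4]

Answer: [5, 2, 1, 0, 3, 4]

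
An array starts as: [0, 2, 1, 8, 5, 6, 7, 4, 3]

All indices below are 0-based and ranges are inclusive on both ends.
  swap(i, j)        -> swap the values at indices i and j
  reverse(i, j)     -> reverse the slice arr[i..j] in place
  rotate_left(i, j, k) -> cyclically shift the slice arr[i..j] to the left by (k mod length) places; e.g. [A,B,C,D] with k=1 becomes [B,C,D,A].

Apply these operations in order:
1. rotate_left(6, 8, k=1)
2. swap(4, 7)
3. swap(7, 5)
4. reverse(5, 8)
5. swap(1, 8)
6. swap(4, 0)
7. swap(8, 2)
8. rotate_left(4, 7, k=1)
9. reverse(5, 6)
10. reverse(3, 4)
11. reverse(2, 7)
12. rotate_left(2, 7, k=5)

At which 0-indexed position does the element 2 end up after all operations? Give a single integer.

After 1 (rotate_left(6, 8, k=1)): [0, 2, 1, 8, 5, 6, 4, 3, 7]
After 2 (swap(4, 7)): [0, 2, 1, 8, 3, 6, 4, 5, 7]
After 3 (swap(7, 5)): [0, 2, 1, 8, 3, 5, 4, 6, 7]
After 4 (reverse(5, 8)): [0, 2, 1, 8, 3, 7, 6, 4, 5]
After 5 (swap(1, 8)): [0, 5, 1, 8, 3, 7, 6, 4, 2]
After 6 (swap(4, 0)): [3, 5, 1, 8, 0, 7, 6, 4, 2]
After 7 (swap(8, 2)): [3, 5, 2, 8, 0, 7, 6, 4, 1]
After 8 (rotate_left(4, 7, k=1)): [3, 5, 2, 8, 7, 6, 4, 0, 1]
After 9 (reverse(5, 6)): [3, 5, 2, 8, 7, 4, 6, 0, 1]
After 10 (reverse(3, 4)): [3, 5, 2, 7, 8, 4, 6, 0, 1]
After 11 (reverse(2, 7)): [3, 5, 0, 6, 4, 8, 7, 2, 1]
After 12 (rotate_left(2, 7, k=5)): [3, 5, 2, 0, 6, 4, 8, 7, 1]

Answer: 2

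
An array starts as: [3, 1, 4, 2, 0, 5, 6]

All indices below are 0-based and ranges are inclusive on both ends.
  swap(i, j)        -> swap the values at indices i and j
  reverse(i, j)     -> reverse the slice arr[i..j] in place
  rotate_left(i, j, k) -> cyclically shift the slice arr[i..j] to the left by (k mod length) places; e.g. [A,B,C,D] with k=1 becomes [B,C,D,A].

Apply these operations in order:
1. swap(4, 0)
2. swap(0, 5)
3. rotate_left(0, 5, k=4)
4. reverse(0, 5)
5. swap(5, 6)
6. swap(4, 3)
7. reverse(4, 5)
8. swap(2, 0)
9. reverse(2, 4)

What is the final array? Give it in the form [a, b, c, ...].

After 1 (swap(4, 0)): [0, 1, 4, 2, 3, 5, 6]
After 2 (swap(0, 5)): [5, 1, 4, 2, 3, 0, 6]
After 3 (rotate_left(0, 5, k=4)): [3, 0, 5, 1, 4, 2, 6]
After 4 (reverse(0, 5)): [2, 4, 1, 5, 0, 3, 6]
After 5 (swap(5, 6)): [2, 4, 1, 5, 0, 6, 3]
After 6 (swap(4, 3)): [2, 4, 1, 0, 5, 6, 3]
After 7 (reverse(4, 5)): [2, 4, 1, 0, 6, 5, 3]
After 8 (swap(2, 0)): [1, 4, 2, 0, 6, 5, 3]
After 9 (reverse(2, 4)): [1, 4, 6, 0, 2, 5, 3]

Answer: [1, 4, 6, 0, 2, 5, 3]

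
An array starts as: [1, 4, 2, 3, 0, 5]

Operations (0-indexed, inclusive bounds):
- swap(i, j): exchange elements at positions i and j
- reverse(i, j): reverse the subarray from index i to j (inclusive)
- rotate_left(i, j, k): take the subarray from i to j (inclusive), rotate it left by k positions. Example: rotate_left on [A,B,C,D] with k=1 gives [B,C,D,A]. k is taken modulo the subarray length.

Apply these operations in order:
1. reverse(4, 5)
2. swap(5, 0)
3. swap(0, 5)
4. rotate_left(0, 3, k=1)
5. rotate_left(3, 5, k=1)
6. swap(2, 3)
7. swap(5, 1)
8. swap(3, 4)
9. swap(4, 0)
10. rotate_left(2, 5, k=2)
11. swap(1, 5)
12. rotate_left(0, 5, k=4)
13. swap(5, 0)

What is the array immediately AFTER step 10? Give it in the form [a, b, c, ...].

Answer: [3, 1, 4, 2, 5, 0]

Derivation:
After 1 (reverse(4, 5)): [1, 4, 2, 3, 5, 0]
After 2 (swap(5, 0)): [0, 4, 2, 3, 5, 1]
After 3 (swap(0, 5)): [1, 4, 2, 3, 5, 0]
After 4 (rotate_left(0, 3, k=1)): [4, 2, 3, 1, 5, 0]
After 5 (rotate_left(3, 5, k=1)): [4, 2, 3, 5, 0, 1]
After 6 (swap(2, 3)): [4, 2, 5, 3, 0, 1]
After 7 (swap(5, 1)): [4, 1, 5, 3, 0, 2]
After 8 (swap(3, 4)): [4, 1, 5, 0, 3, 2]
After 9 (swap(4, 0)): [3, 1, 5, 0, 4, 2]
After 10 (rotate_left(2, 5, k=2)): [3, 1, 4, 2, 5, 0]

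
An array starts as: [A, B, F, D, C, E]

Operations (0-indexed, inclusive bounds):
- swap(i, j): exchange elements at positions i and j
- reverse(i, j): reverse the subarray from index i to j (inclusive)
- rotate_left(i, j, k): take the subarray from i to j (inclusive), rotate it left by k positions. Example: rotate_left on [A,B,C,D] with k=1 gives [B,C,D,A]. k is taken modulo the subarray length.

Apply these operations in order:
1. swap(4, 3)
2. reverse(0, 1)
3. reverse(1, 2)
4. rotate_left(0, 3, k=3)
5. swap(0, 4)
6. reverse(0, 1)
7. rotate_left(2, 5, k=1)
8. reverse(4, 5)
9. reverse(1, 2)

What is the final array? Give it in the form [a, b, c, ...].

After 1 (swap(4, 3)): [A, B, F, C, D, E]
After 2 (reverse(0, 1)): [B, A, F, C, D, E]
After 3 (reverse(1, 2)): [B, F, A, C, D, E]
After 4 (rotate_left(0, 3, k=3)): [C, B, F, A, D, E]
After 5 (swap(0, 4)): [D, B, F, A, C, E]
After 6 (reverse(0, 1)): [B, D, F, A, C, E]
After 7 (rotate_left(2, 5, k=1)): [B, D, A, C, E, F]
After 8 (reverse(4, 5)): [B, D, A, C, F, E]
After 9 (reverse(1, 2)): [B, A, D, C, F, E]

Answer: [B, A, D, C, F, E]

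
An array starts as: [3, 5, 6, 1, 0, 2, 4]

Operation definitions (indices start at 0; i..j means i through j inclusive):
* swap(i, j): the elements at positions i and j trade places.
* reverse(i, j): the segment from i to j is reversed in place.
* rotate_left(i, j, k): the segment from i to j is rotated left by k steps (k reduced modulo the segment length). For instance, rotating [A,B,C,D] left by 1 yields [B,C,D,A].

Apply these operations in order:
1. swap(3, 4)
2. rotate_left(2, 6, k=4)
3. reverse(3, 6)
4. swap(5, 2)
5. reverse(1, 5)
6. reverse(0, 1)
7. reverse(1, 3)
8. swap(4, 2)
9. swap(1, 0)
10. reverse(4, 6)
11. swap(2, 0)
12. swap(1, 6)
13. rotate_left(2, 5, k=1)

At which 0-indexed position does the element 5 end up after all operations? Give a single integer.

After 1 (swap(3, 4)): [3, 5, 6, 0, 1, 2, 4]
After 2 (rotate_left(2, 6, k=4)): [3, 5, 4, 6, 0, 1, 2]
After 3 (reverse(3, 6)): [3, 5, 4, 2, 1, 0, 6]
After 4 (swap(5, 2)): [3, 5, 0, 2, 1, 4, 6]
After 5 (reverse(1, 5)): [3, 4, 1, 2, 0, 5, 6]
After 6 (reverse(0, 1)): [4, 3, 1, 2, 0, 5, 6]
After 7 (reverse(1, 3)): [4, 2, 1, 3, 0, 5, 6]
After 8 (swap(4, 2)): [4, 2, 0, 3, 1, 5, 6]
After 9 (swap(1, 0)): [2, 4, 0, 3, 1, 5, 6]
After 10 (reverse(4, 6)): [2, 4, 0, 3, 6, 5, 1]
After 11 (swap(2, 0)): [0, 4, 2, 3, 6, 5, 1]
After 12 (swap(1, 6)): [0, 1, 2, 3, 6, 5, 4]
After 13 (rotate_left(2, 5, k=1)): [0, 1, 3, 6, 5, 2, 4]

Answer: 4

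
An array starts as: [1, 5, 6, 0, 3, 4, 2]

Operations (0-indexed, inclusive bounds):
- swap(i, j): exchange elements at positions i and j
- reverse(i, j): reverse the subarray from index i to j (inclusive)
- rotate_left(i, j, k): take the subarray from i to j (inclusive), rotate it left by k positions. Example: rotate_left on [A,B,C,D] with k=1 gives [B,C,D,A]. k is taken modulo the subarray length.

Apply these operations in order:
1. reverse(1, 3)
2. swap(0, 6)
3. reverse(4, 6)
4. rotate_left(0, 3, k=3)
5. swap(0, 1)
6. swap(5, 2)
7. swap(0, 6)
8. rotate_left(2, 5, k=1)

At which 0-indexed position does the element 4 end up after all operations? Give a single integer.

After 1 (reverse(1, 3)): [1, 0, 6, 5, 3, 4, 2]
After 2 (swap(0, 6)): [2, 0, 6, 5, 3, 4, 1]
After 3 (reverse(4, 6)): [2, 0, 6, 5, 1, 4, 3]
After 4 (rotate_left(0, 3, k=3)): [5, 2, 0, 6, 1, 4, 3]
After 5 (swap(0, 1)): [2, 5, 0, 6, 1, 4, 3]
After 6 (swap(5, 2)): [2, 5, 4, 6, 1, 0, 3]
After 7 (swap(0, 6)): [3, 5, 4, 6, 1, 0, 2]
After 8 (rotate_left(2, 5, k=1)): [3, 5, 6, 1, 0, 4, 2]

Answer: 5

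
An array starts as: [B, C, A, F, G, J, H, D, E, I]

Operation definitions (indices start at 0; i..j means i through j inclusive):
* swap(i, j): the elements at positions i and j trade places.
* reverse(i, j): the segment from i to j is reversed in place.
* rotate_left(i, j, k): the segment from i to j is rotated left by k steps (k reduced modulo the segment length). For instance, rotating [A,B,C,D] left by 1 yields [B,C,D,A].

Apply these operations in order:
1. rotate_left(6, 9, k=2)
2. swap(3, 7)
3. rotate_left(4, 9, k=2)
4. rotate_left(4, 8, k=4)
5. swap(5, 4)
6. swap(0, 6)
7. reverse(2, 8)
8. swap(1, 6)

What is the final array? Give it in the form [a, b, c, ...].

Answer: [F, E, D, H, B, G, C, I, A, J]

Derivation:
After 1 (rotate_left(6, 9, k=2)): [B, C, A, F, G, J, E, I, H, D]
After 2 (swap(3, 7)): [B, C, A, I, G, J, E, F, H, D]
After 3 (rotate_left(4, 9, k=2)): [B, C, A, I, E, F, H, D, G, J]
After 4 (rotate_left(4, 8, k=4)): [B, C, A, I, G, E, F, H, D, J]
After 5 (swap(5, 4)): [B, C, A, I, E, G, F, H, D, J]
After 6 (swap(0, 6)): [F, C, A, I, E, G, B, H, D, J]
After 7 (reverse(2, 8)): [F, C, D, H, B, G, E, I, A, J]
After 8 (swap(1, 6)): [F, E, D, H, B, G, C, I, A, J]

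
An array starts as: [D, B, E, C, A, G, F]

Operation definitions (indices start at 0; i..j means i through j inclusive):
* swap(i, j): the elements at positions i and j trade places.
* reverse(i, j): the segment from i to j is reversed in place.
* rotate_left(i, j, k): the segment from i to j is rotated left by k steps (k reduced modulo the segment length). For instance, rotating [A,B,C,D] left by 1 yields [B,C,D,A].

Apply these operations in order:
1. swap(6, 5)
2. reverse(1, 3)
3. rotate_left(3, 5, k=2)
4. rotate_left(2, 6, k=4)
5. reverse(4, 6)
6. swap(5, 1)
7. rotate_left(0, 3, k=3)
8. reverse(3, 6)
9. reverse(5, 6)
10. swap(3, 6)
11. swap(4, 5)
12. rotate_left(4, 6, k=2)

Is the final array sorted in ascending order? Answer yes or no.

After 1 (swap(6, 5)): [D, B, E, C, A, F, G]
After 2 (reverse(1, 3)): [D, C, E, B, A, F, G]
After 3 (rotate_left(3, 5, k=2)): [D, C, E, F, B, A, G]
After 4 (rotate_left(2, 6, k=4)): [D, C, G, E, F, B, A]
After 5 (reverse(4, 6)): [D, C, G, E, A, B, F]
After 6 (swap(5, 1)): [D, B, G, E, A, C, F]
After 7 (rotate_left(0, 3, k=3)): [E, D, B, G, A, C, F]
After 8 (reverse(3, 6)): [E, D, B, F, C, A, G]
After 9 (reverse(5, 6)): [E, D, B, F, C, G, A]
After 10 (swap(3, 6)): [E, D, B, A, C, G, F]
After 11 (swap(4, 5)): [E, D, B, A, G, C, F]
After 12 (rotate_left(4, 6, k=2)): [E, D, B, A, F, G, C]

Answer: no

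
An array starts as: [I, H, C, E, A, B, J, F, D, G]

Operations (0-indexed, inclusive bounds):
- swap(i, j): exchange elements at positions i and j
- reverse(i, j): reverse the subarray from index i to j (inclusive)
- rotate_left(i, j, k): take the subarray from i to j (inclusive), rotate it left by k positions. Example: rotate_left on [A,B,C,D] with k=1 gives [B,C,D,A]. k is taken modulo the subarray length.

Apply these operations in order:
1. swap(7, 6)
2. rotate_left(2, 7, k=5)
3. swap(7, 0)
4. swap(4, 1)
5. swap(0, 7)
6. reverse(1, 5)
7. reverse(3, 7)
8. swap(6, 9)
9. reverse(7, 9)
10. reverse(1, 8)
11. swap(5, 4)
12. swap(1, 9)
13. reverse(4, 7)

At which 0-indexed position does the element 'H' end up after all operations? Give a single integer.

After 1 (swap(7, 6)): [I, H, C, E, A, B, F, J, D, G]
After 2 (rotate_left(2, 7, k=5)): [I, H, J, C, E, A, B, F, D, G]
After 3 (swap(7, 0)): [F, H, J, C, E, A, B, I, D, G]
After 4 (swap(4, 1)): [F, E, J, C, H, A, B, I, D, G]
After 5 (swap(0, 7)): [I, E, J, C, H, A, B, F, D, G]
After 6 (reverse(1, 5)): [I, A, H, C, J, E, B, F, D, G]
After 7 (reverse(3, 7)): [I, A, H, F, B, E, J, C, D, G]
After 8 (swap(6, 9)): [I, A, H, F, B, E, G, C, D, J]
After 9 (reverse(7, 9)): [I, A, H, F, B, E, G, J, D, C]
After 10 (reverse(1, 8)): [I, D, J, G, E, B, F, H, A, C]
After 11 (swap(5, 4)): [I, D, J, G, B, E, F, H, A, C]
After 12 (swap(1, 9)): [I, C, J, G, B, E, F, H, A, D]
After 13 (reverse(4, 7)): [I, C, J, G, H, F, E, B, A, D]

Answer: 4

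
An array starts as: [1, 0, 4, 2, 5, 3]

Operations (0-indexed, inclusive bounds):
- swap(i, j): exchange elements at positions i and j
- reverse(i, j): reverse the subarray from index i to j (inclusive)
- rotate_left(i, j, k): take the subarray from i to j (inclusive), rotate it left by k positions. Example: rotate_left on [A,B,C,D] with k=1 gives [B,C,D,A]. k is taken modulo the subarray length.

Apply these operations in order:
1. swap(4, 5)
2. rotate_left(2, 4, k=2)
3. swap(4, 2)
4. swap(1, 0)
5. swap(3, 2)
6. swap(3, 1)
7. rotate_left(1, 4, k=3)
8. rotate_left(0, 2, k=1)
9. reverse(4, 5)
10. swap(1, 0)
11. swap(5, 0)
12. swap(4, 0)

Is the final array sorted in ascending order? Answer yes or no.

Answer: no

Derivation:
After 1 (swap(4, 5)): [1, 0, 4, 2, 3, 5]
After 2 (rotate_left(2, 4, k=2)): [1, 0, 3, 4, 2, 5]
After 3 (swap(4, 2)): [1, 0, 2, 4, 3, 5]
After 4 (swap(1, 0)): [0, 1, 2, 4, 3, 5]
After 5 (swap(3, 2)): [0, 1, 4, 2, 3, 5]
After 6 (swap(3, 1)): [0, 2, 4, 1, 3, 5]
After 7 (rotate_left(1, 4, k=3)): [0, 3, 2, 4, 1, 5]
After 8 (rotate_left(0, 2, k=1)): [3, 2, 0, 4, 1, 5]
After 9 (reverse(4, 5)): [3, 2, 0, 4, 5, 1]
After 10 (swap(1, 0)): [2, 3, 0, 4, 5, 1]
After 11 (swap(5, 0)): [1, 3, 0, 4, 5, 2]
After 12 (swap(4, 0)): [5, 3, 0, 4, 1, 2]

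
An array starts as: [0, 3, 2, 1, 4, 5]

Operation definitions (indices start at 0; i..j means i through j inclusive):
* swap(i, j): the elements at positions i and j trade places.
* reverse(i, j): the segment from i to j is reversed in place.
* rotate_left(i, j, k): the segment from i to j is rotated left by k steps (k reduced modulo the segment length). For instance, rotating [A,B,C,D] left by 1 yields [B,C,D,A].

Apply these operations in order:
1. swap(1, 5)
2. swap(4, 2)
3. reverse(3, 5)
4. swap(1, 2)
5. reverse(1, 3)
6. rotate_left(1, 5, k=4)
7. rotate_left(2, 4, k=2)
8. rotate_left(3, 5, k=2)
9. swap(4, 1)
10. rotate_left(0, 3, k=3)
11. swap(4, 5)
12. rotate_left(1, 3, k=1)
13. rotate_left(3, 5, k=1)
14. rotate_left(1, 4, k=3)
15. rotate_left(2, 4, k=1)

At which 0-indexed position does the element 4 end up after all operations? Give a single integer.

After 1 (swap(1, 5)): [0, 5, 2, 1, 4, 3]
After 2 (swap(4, 2)): [0, 5, 4, 1, 2, 3]
After 3 (reverse(3, 5)): [0, 5, 4, 3, 2, 1]
After 4 (swap(1, 2)): [0, 4, 5, 3, 2, 1]
After 5 (reverse(1, 3)): [0, 3, 5, 4, 2, 1]
After 6 (rotate_left(1, 5, k=4)): [0, 1, 3, 5, 4, 2]
After 7 (rotate_left(2, 4, k=2)): [0, 1, 4, 3, 5, 2]
After 8 (rotate_left(3, 5, k=2)): [0, 1, 4, 2, 3, 5]
After 9 (swap(4, 1)): [0, 3, 4, 2, 1, 5]
After 10 (rotate_left(0, 3, k=3)): [2, 0, 3, 4, 1, 5]
After 11 (swap(4, 5)): [2, 0, 3, 4, 5, 1]
After 12 (rotate_left(1, 3, k=1)): [2, 3, 4, 0, 5, 1]
After 13 (rotate_left(3, 5, k=1)): [2, 3, 4, 5, 1, 0]
After 14 (rotate_left(1, 4, k=3)): [2, 1, 3, 4, 5, 0]
After 15 (rotate_left(2, 4, k=1)): [2, 1, 4, 5, 3, 0]

Answer: 2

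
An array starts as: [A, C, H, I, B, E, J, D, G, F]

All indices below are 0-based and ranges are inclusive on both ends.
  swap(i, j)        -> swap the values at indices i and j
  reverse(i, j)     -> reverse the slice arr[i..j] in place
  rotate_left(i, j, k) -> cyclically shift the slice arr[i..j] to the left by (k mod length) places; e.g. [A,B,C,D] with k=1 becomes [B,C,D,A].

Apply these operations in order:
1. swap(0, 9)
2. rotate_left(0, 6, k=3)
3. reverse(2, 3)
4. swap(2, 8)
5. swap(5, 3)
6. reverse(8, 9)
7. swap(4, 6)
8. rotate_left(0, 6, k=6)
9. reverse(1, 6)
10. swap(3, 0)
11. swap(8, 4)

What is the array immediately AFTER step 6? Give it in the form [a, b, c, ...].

After 1 (swap(0, 9)): [F, C, H, I, B, E, J, D, G, A]
After 2 (rotate_left(0, 6, k=3)): [I, B, E, J, F, C, H, D, G, A]
After 3 (reverse(2, 3)): [I, B, J, E, F, C, H, D, G, A]
After 4 (swap(2, 8)): [I, B, G, E, F, C, H, D, J, A]
After 5 (swap(5, 3)): [I, B, G, C, F, E, H, D, J, A]
After 6 (reverse(8, 9)): [I, B, G, C, F, E, H, D, A, J]

Answer: [I, B, G, C, F, E, H, D, A, J]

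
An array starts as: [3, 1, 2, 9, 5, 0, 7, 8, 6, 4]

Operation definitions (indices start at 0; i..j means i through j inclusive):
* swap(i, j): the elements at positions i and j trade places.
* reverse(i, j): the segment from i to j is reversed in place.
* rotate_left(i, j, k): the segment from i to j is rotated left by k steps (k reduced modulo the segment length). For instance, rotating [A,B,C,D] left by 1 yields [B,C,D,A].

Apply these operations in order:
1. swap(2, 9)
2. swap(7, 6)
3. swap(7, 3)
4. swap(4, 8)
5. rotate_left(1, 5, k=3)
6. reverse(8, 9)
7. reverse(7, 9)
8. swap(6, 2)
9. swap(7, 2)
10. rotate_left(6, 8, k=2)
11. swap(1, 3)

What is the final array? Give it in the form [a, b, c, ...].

After 1 (swap(2, 9)): [3, 1, 4, 9, 5, 0, 7, 8, 6, 2]
After 2 (swap(7, 6)): [3, 1, 4, 9, 5, 0, 8, 7, 6, 2]
After 3 (swap(7, 3)): [3, 1, 4, 7, 5, 0, 8, 9, 6, 2]
After 4 (swap(4, 8)): [3, 1, 4, 7, 6, 0, 8, 9, 5, 2]
After 5 (rotate_left(1, 5, k=3)): [3, 6, 0, 1, 4, 7, 8, 9, 5, 2]
After 6 (reverse(8, 9)): [3, 6, 0, 1, 4, 7, 8, 9, 2, 5]
After 7 (reverse(7, 9)): [3, 6, 0, 1, 4, 7, 8, 5, 2, 9]
After 8 (swap(6, 2)): [3, 6, 8, 1, 4, 7, 0, 5, 2, 9]
After 9 (swap(7, 2)): [3, 6, 5, 1, 4, 7, 0, 8, 2, 9]
After 10 (rotate_left(6, 8, k=2)): [3, 6, 5, 1, 4, 7, 2, 0, 8, 9]
After 11 (swap(1, 3)): [3, 1, 5, 6, 4, 7, 2, 0, 8, 9]

Answer: [3, 1, 5, 6, 4, 7, 2, 0, 8, 9]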